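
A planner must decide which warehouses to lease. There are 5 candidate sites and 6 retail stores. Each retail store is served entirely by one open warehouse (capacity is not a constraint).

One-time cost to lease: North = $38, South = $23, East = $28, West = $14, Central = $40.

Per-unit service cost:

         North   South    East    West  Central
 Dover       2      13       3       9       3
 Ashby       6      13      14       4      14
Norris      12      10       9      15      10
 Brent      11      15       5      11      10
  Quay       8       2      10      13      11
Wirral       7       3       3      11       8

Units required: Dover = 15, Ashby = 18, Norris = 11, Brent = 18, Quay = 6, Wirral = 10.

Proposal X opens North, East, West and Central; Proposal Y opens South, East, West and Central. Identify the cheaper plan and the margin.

Proposal X: {North, East, West, Central}: Dover→North 2·15=30, Ashby→West 4·18=72, Norris→East 9·11=99, Brent→East 5·18=90, Quay→North 8·6=48, Wirral→East 3·10=30. Service 369; fixed 120; total 489.
Proposal Y: {South, East, West, Central}: Dover→East 3·15=45, Ashby→West 4·18=72, Norris→East 9·11=99, Brent→East 5·18=90, Quay→South 2·6=12, Wirral→South 3·10=30. Service 348; fixed 105; total 453.
Difference: |489 − 453| = 36.

Proposal Y is cheaper by 36.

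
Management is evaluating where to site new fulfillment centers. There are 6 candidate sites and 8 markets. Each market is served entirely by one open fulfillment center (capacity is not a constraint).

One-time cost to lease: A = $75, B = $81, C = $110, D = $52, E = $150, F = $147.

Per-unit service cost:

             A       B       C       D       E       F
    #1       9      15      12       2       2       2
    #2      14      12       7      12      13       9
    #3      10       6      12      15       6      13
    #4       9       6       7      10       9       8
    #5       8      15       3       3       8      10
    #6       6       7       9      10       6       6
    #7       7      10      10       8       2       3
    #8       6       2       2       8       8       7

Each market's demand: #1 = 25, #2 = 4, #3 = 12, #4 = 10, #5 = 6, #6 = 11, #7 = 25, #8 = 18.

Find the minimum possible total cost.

For any fixed open set, each market goes to its cheapest open site; total = fixed + service.
{C, E}: #1→E 2·25=50, #2→C 7·4=28, #3→E 6·12=72, #4→C 7·10=70, #5→C 3·6=18, #6→E 6·11=66, #7→E 2·25=50, #8→C 2·18=36. Service 390; fixed 260; total 650.
{B, E}: service 430 + fixed 231 = 661
{B, D, E}: #1→D 2·25=50, #2→B 12·4=48, #3→B 6·12=72, #4→B 6·10=60, #5→D 3·6=18, #6→E 6·11=66, #7→E 2·25=50, #8→B 2·18=36. Service 400; fixed 283; total 683.
{A, B, C, D, E, F}: service 380 + fixed 615 = 995
No other subset beats 650.

Minimum total cost: 650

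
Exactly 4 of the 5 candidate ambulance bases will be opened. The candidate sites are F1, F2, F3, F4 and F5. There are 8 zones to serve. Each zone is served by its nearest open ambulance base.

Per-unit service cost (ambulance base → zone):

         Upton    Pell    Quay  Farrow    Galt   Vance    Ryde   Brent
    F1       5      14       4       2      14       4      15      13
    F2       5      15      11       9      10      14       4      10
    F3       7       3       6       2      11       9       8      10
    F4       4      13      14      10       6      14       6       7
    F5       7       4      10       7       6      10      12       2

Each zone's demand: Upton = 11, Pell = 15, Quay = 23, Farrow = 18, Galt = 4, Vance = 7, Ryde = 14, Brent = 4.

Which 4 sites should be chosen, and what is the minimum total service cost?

With exactly 4 open, each zone uses its cheapest among the chosen.
{F1, F2, F3, F5}: Upton→F1 5·11=55, Pell→F3 3·15=45, Quay→F1 4·23=92, Farrow→F1 2·18=36, Galt→F5 6·4=24, Vance→F1 4·7=28, Ryde→F2 4·14=56, Brent→F5 2·4=8. Service cost 344.
{F1, F2, F4, F5}: service cost 348
{F1, F2, F3, F4}: service cost 353
Among all 5 size-4 choices, {F1, F2, F3, F5} is lowest.

Choose F1, F2, F3 and F5; total service cost 344.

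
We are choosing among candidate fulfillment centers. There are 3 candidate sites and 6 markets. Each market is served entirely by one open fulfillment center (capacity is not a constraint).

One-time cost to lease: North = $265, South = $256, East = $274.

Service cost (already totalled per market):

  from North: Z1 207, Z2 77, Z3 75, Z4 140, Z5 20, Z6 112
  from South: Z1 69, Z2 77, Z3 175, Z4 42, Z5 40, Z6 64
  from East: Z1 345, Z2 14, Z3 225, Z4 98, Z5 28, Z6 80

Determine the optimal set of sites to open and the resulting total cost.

For any fixed open set, each market goes to its cheapest open site; total = fixed + service.
{South}: Z1→South 69, Z2→South 77, Z3→South 175, Z4→South 42, Z5→South 40, Z6→South 64. Service 467; fixed 256; total 723.
{North, South}: Z1→South 69, Z2→North 77, Z3→North 75, Z4→South 42, Z5→North 20, Z6→South 64. Service 347; fixed 521; total 868.
{North}: service 631 + fixed 265 = 896
{North, South, East}: Z1→South 69, Z2→East 14, Z3→North 75, Z4→South 42, Z5→North 20, Z6→South 64. Service 284; fixed 795; total 1079.
(All 7 nonempty subsets were checked; South only is lowest.)

Open South only; minimum total cost 723.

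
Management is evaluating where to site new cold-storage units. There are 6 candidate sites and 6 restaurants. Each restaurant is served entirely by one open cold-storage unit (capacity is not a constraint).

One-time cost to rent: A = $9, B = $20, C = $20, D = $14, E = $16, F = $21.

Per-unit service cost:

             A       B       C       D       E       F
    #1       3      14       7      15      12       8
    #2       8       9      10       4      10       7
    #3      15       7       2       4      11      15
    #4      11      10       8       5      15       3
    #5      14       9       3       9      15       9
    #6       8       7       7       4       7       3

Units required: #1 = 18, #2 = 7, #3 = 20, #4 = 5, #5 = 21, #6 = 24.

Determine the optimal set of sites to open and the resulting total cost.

For any fixed open set, each restaurant goes to its cheapest open site; total = fixed + service.
{A, C, D, F}: #1→A 3·18=54, #2→D 4·7=28, #3→C 2·20=40, #4→F 3·5=15, #5→C 3·21=63, #6→F 3·24=72. Service 272; fixed 64; total 336.
{A, C, F}: service 293 + fixed 50 = 343
{A, C, D}: #1→A 3·18=54, #2→D 4·7=28, #3→C 2·20=40, #4→D 5·5=25, #5→C 3·21=63, #6→D 4·24=96. Service 306; fixed 43; total 349.
{A, B, C, D, E, F}: #1→A 3·18=54, #2→D 4·7=28, #3→C 2·20=40, #4→F 3·5=15, #5→C 3·21=63, #6→F 3·24=72. Service 272; fixed 100; total 372.
No other subset beats 336.

Open A, C, D and F; minimum total cost 336.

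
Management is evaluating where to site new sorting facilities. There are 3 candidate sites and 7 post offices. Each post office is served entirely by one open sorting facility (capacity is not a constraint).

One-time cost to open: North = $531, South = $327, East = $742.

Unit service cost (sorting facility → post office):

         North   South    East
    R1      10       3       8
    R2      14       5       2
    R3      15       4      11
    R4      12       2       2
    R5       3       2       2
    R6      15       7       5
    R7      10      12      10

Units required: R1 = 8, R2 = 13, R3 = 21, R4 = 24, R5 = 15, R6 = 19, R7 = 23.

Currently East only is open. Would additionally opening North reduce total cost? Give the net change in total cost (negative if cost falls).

Current service cost with {East}: 724.
Adding North: each post office re-picks its cheapest; new service cost 724, saving 0.
Extra fixed cost: 531. Net change = 531 − 0 = 531.
(Totals: 1466 → 1997.)

No — net change +531 (cost rises by 531).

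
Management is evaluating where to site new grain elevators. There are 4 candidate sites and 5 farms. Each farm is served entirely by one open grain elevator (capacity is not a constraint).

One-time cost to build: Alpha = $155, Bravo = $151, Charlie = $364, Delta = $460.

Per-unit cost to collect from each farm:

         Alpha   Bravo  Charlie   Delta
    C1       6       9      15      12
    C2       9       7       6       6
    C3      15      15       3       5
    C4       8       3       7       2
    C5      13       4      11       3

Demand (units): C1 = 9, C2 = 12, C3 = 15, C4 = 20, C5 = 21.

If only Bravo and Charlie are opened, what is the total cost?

Total cost: 857

Each farm is assigned to its cheapest site among the open ones.
{Bravo, Charlie}: C1→Bravo 9·9=81, C2→Charlie 6·12=72, C3→Charlie 3·15=45, C4→Bravo 3·20=60, C5→Bravo 4·21=84. Service 342; fixed 515; total 857.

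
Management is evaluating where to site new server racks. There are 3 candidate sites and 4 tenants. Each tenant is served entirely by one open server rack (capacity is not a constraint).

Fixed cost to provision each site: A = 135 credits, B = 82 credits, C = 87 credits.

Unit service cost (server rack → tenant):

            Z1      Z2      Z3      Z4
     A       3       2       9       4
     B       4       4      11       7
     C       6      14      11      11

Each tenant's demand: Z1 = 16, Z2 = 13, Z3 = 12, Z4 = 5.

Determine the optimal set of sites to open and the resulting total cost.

For any fixed open set, each tenant goes to its cheapest open site; total = fixed + service.
{A}: Z1→A 3·16=48, Z2→A 2·13=26, Z3→A 9·12=108, Z4→A 4·5=20. Service 202; fixed 135; total 337.
{B}: Z1→B 4·16=64, Z2→B 4·13=52, Z3→B 11·12=132, Z4→B 7·5=35. Service 283; fixed 82; total 365.
{A, B}: Z1→A 3·16=48, Z2→A 2·13=26, Z3→A 9·12=108, Z4→A 4·5=20. Service 202; fixed 217; total 419.
{A, B, C}: service 202 + fixed 304 = 506
No other subset beats 337.

Open A only; minimum total cost 337.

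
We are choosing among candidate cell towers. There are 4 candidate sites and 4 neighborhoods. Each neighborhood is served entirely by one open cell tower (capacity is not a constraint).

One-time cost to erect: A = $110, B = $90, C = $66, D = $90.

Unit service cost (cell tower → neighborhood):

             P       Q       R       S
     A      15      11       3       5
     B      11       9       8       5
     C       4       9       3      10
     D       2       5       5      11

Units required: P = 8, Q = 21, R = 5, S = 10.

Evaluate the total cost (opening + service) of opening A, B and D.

Each neighborhood is assigned to its cheapest site among the open ones.
{A, B, D}: P→D 2·8=16, Q→D 5·21=105, R→A 3·5=15, S→A 5·10=50. Service 186; fixed 290; total 476.

Total cost: 476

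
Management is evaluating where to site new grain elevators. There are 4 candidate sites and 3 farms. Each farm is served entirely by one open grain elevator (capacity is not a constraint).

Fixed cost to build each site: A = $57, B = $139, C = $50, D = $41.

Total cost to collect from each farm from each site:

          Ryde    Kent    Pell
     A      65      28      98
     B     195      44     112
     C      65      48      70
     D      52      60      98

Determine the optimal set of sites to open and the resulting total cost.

Open C only; minimum total cost 233.

For any fixed open set, each farm goes to its cheapest open site; total = fixed + service.
{C}: Ryde→C 65, Kent→C 48, Pell→C 70. Service 183; fixed 50; total 233.
{A}: service 191 + fixed 57 = 248
{D}: service 210 + fixed 41 = 251
{A, B, C, D}: Ryde→D 52, Kent→A 28, Pell→C 70. Service 150; fixed 287; total 437.
No other subset beats 233.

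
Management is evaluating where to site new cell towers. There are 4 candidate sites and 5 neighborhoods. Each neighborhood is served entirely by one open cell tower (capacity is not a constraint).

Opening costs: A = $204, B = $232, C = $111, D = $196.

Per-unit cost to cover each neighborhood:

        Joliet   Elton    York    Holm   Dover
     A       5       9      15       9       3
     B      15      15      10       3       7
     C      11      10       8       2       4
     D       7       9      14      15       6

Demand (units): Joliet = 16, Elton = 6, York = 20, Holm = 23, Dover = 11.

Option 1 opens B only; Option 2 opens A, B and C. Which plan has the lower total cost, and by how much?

Option 1: {B}: Joliet→B 15·16=240, Elton→B 15·6=90, York→B 10·20=200, Holm→B 3·23=69, Dover→B 7·11=77. Service 676; fixed 232; total 908.
Option 2: {A, B, C}: Joliet→A 5·16=80, Elton→A 9·6=54, York→C 8·20=160, Holm→C 2·23=46, Dover→A 3·11=33. Service 373; fixed 547; total 920.
Difference: |908 − 920| = 12.

Option 1 is cheaper by 12.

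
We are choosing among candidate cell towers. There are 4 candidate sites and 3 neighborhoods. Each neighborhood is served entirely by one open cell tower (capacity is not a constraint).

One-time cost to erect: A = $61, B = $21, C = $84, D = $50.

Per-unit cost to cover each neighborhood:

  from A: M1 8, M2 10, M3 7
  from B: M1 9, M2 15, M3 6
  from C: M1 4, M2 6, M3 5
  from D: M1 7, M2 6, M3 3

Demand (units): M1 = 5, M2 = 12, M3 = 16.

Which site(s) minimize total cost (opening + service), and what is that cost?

Open D only; minimum total cost 205.

For any fixed open set, each neighborhood goes to its cheapest open site; total = fixed + service.
{D}: M1→D 7·5=35, M2→D 6·12=72, M3→D 3·16=48. Service 155; fixed 50; total 205.
{B, D}: M1→D 7·5=35, M2→D 6·12=72, M3→D 3·16=48. Service 155; fixed 71; total 226.
{C}: M1→C 4·5=20, M2→C 6·12=72, M3→C 5·16=80. Service 172; fixed 84; total 256.
{A, B, C, D}: M1→C 4·5=20, M2→C 6·12=72, M3→D 3·16=48. Service 140; fixed 216; total 356.
(All 15 nonempty subsets were checked; D only is lowest.)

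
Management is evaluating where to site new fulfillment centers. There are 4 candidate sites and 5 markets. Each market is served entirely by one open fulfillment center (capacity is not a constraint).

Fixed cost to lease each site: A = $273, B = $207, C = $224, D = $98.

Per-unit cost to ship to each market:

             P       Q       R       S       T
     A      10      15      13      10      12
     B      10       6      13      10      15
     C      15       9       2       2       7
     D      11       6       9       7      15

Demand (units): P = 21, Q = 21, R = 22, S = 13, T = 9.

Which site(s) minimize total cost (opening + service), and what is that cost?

For any fixed open set, each market goes to its cheapest open site; total = fixed + service.
{C, D}: P→D 11·21=231, Q→D 6·21=126, R→C 2·22=44, S→C 2·13=26, T→C 7·9=63. Service 490; fixed 322; total 812.
{C}: service 637 + fixed 224 = 861
{D}: P→D 11·21=231, Q→D 6·21=126, R→D 9·22=198, S→D 7·13=91, T→D 15·9=135. Service 781; fixed 98; total 879.
{A, B, C, D}: service 469 + fixed 802 = 1271
(All 15 nonempty subsets were checked; C and D is lowest.)

Open C and D; minimum total cost 812.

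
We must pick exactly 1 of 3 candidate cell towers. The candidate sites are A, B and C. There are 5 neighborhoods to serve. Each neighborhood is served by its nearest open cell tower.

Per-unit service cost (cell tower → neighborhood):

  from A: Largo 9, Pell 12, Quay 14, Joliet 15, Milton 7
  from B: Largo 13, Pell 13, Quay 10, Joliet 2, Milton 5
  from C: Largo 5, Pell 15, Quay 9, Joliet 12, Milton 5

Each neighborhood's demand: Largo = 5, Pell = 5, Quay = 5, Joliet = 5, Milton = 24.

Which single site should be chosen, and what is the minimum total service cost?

Choose B only; total service cost 310.

With exactly 1 open, each neighborhood uses its cheapest among the chosen.
{B}: Largo→B 13·5=65, Pell→B 13·5=65, Quay→B 10·5=50, Joliet→B 2·5=10, Milton→B 5·24=120. Service cost 310.
{C}: service cost 325
{A}: service cost 418
Among all 3 size-1 choices, {B} is lowest.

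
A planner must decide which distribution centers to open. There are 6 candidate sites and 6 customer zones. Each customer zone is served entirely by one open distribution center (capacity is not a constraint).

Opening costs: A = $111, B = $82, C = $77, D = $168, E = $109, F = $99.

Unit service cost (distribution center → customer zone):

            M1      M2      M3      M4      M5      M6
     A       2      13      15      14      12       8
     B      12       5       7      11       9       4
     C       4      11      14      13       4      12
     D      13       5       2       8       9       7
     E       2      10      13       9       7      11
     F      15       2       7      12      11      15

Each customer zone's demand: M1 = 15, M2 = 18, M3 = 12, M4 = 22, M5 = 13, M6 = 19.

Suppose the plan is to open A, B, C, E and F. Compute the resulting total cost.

Total cost: 954

Each customer zone is assigned to its cheapest site among the open ones.
{A, B, C, E, F}: M1→A 2·15=30, M2→F 2·18=36, M3→B 7·12=84, M4→E 9·22=198, M5→C 4·13=52, M6→B 4·19=76. Service 476; fixed 478; total 954.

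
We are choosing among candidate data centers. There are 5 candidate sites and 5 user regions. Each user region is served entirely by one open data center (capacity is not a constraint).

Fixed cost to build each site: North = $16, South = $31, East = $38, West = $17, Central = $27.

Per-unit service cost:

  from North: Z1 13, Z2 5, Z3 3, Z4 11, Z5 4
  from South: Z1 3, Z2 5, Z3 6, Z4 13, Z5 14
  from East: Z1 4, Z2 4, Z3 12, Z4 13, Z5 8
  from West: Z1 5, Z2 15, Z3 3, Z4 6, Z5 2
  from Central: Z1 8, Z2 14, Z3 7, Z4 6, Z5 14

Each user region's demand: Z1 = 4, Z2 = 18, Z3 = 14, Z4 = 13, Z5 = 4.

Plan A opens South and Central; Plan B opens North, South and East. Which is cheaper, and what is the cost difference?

Plan B is cheaper by 8.

Plan A: {South, Central}: Z1→South 3·4=12, Z2→South 5·18=90, Z3→South 6·14=84, Z4→Central 6·13=78, Z5→South 14·4=56. Service 320; fixed 58; total 378.
Plan B: {North, South, East}: Z1→South 3·4=12, Z2→East 4·18=72, Z3→North 3·14=42, Z4→North 11·13=143, Z5→North 4·4=16. Service 285; fixed 85; total 370.
Difference: |378 − 370| = 8.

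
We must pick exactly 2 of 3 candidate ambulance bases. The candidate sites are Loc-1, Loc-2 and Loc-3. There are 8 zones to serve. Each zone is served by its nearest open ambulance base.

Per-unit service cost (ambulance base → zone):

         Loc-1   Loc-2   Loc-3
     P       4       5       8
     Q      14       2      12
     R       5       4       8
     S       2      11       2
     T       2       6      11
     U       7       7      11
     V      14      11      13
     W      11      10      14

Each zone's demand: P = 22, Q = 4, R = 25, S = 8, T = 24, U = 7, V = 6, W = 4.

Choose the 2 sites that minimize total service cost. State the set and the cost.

Choose Loc-1 and Loc-2; total service cost 415.

With exactly 2 open, each zone uses its cheapest among the chosen.
{Loc-1, Loc-2}: P→Loc-1 4·22=88, Q→Loc-2 2·4=8, R→Loc-2 4·25=100, S→Loc-1 2·8=16, T→Loc-1 2·24=48, U→Loc-1 7·7=49, V→Loc-2 11·6=66, W→Loc-2 10·4=40. Service cost 415.
{Loc-1, Loc-3}: service cost 496
{Loc-2, Loc-3}: service cost 533
Among all 3 size-2 choices, {Loc-1, Loc-2} is lowest.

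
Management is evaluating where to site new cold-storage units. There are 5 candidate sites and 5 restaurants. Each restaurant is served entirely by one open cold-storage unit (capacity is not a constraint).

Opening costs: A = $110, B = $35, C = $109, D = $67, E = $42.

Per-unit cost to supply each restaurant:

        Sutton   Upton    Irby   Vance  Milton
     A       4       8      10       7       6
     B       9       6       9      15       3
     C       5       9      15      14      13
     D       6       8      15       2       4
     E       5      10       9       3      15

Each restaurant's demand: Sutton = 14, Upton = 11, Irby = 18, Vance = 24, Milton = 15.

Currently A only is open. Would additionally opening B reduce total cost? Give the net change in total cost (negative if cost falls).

Yes — net change −50 (cost falls by 50).

Current service cost with {A}: 582.
Adding B: each restaurant re-picks its cheapest; new service cost 497, saving 85.
Extra fixed cost: 35. Net change = 35 − 85 = -50.
(Totals: 692 → 642.)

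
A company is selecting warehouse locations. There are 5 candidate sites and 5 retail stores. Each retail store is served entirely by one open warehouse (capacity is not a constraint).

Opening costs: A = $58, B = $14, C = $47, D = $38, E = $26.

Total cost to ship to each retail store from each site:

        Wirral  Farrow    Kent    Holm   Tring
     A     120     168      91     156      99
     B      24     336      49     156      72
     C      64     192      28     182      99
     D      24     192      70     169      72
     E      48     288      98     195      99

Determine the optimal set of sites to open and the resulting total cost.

Open B and C; minimum total cost 533.

For any fixed open set, each retail store goes to its cheapest open site; total = fixed + service.
{B, C}: Wirral→B 24, Farrow→C 192, Kent→C 28, Holm→B 156, Tring→B 72. Service 472; fixed 61; total 533.
{A, B}: service 469 + fixed 72 = 541
{B, D}: Wirral→B 24, Farrow→D 192, Kent→B 49, Holm→B 156, Tring→B 72. Service 493; fixed 52; total 545.
{A, B, C, D, E}: service 448 + fixed 183 = 631
No other subset beats 533.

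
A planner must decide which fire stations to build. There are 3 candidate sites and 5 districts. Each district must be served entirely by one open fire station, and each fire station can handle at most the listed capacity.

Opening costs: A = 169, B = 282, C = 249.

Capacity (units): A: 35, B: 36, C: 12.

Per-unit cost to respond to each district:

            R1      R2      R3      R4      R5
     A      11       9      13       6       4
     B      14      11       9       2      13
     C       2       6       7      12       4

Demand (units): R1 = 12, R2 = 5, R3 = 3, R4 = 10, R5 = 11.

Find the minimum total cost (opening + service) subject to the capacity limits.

Open {A, C}: R1→C 2·12=24, R2→A 9·5=45, R3→A 13·3=39, R4→A 6·10=60, R5→A 4·11=44.
Loads: A carries 29/35, C carries 12/12. Service 212; fixed 418; total 630.
Next best feasible plan costs 705.

Minimum total cost: 630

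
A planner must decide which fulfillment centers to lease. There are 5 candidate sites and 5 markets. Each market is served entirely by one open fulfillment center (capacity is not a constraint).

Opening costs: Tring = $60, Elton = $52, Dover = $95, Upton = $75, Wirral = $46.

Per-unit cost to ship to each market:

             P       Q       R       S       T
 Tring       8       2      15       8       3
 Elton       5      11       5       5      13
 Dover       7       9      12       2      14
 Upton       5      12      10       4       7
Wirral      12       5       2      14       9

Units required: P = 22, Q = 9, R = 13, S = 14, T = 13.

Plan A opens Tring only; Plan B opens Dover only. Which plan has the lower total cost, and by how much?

Plan A: {Tring}: P→Tring 8·22=176, Q→Tring 2·9=18, R→Tring 15·13=195, S→Tring 8·14=112, T→Tring 3·13=39. Service 540; fixed 60; total 600.
Plan B: {Dover}: P→Dover 7·22=154, Q→Dover 9·9=81, R→Dover 12·13=156, S→Dover 2·14=28, T→Dover 14·13=182. Service 601; fixed 95; total 696.
Difference: |600 − 696| = 96.

Plan A is cheaper by 96.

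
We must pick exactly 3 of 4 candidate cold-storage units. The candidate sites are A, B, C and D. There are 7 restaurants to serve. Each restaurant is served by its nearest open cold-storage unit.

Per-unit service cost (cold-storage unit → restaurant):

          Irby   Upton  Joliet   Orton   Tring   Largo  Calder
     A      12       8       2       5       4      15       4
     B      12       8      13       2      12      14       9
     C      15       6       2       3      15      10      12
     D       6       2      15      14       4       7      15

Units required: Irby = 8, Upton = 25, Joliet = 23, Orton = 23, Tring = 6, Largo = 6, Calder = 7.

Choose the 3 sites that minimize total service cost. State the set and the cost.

Choose A, B and D; total service cost 284.

With exactly 3 open, each restaurant uses its cheapest among the chosen.
{A, B, D}: Irby→D 6·8=48, Upton→D 2·25=50, Joliet→A 2·23=46, Orton→B 2·23=46, Tring→A 4·6=24, Largo→D 7·6=42, Calder→A 4·7=28. Service cost 284.
{A, C, D}: service cost 307
{B, C, D}: service cost 319
Among all 4 size-3 choices, {A, B, D} is lowest.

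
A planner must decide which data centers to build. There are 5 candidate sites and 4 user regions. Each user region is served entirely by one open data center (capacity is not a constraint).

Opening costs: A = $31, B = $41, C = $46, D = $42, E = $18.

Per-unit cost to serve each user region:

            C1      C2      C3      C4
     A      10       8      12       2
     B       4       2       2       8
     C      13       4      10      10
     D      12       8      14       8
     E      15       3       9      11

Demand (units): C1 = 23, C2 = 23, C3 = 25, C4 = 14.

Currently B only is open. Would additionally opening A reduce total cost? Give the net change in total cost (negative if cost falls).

Yes — net change −53 (cost falls by 53).

Current service cost with {B}: 300.
Adding A: each user region re-picks its cheapest; new service cost 216, saving 84.
Extra fixed cost: 31. Net change = 31 − 84 = -53.
(Totals: 341 → 288.)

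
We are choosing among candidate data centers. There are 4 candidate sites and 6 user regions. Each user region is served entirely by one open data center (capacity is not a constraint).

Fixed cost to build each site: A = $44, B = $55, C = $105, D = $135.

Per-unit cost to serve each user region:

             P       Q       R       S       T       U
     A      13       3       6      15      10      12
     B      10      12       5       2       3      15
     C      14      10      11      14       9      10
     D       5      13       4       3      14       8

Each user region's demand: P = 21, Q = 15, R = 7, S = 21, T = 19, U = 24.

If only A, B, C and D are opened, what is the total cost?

Total cost: 808

Each user region is assigned to its cheapest site among the open ones.
{A, B, C, D}: P→D 5·21=105, Q→A 3·15=45, R→D 4·7=28, S→B 2·21=42, T→B 3·19=57, U→D 8·24=192. Service 469; fixed 339; total 808.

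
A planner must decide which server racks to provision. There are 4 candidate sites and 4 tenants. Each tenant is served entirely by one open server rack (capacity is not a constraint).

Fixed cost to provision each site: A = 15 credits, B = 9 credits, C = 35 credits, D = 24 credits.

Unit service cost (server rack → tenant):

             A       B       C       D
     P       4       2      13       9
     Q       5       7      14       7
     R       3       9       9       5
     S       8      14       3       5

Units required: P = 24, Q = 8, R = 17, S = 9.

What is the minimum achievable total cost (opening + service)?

Minimum total cost: 225

For any fixed open set, each tenant goes to its cheapest open site; total = fixed + service.
{A, B, C}: P→B 2·24=48, Q→A 5·8=40, R→A 3·17=51, S→C 3·9=27. Service 166; fixed 59; total 225.
{A, B, D}: P→B 2·24=48, Q→A 5·8=40, R→A 3·17=51, S→D 5·9=45. Service 184; fixed 48; total 232.
{A, B}: service 211 + fixed 24 = 235
{A, B, C, D}: service 166 + fixed 83 = 249
No other subset beats 225.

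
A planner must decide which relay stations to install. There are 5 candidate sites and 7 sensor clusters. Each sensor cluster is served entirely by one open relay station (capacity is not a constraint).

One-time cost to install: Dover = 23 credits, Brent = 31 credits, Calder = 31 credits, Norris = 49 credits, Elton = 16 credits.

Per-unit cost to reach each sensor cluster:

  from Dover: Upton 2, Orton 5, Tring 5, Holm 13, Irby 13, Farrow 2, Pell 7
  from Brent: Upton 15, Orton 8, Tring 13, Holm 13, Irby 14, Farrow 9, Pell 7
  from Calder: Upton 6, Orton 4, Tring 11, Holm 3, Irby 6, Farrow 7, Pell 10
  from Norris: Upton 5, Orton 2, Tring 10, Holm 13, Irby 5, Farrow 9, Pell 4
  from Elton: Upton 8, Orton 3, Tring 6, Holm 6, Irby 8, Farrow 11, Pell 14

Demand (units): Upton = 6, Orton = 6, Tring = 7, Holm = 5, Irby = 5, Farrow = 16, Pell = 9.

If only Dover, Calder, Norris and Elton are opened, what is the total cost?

Each sensor cluster is assigned to its cheapest site among the open ones.
{Dover, Calder, Norris, Elton}: Upton→Dover 2·6=12, Orton→Norris 2·6=12, Tring→Dover 5·7=35, Holm→Calder 3·5=15, Irby→Norris 5·5=25, Farrow→Dover 2·16=32, Pell→Norris 4·9=36. Service 167; fixed 119; total 286.

Total cost: 286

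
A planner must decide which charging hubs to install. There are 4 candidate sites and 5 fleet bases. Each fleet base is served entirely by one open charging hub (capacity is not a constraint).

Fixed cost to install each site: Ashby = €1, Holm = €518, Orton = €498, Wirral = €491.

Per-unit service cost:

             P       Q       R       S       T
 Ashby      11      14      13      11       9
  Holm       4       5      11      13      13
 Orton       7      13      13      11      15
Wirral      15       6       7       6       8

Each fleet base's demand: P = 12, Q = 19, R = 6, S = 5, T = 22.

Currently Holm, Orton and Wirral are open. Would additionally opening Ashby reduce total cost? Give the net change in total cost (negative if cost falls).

Current service cost with {Holm, Orton, Wirral}: 391.
Adding Ashby: each fleet base re-picks its cheapest; new service cost 391, saving 0.
Extra fixed cost: 1. Net change = 1 − 0 = 1.
(Totals: 1898 → 1899.)

No — net change +1 (cost rises by 1).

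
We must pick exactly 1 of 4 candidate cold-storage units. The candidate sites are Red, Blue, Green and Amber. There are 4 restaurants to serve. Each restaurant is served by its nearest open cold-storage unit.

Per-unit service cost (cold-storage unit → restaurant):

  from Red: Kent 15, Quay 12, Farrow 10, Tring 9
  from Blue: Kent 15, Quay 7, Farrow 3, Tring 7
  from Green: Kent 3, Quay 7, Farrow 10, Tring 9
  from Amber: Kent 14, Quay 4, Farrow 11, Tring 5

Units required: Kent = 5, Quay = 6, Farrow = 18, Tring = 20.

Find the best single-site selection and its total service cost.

Choose Blue only; total service cost 311.

With exactly 1 open, each restaurant uses its cheapest among the chosen.
{Blue}: Kent→Blue 15·5=75, Quay→Blue 7·6=42, Farrow→Blue 3·18=54, Tring→Blue 7·20=140. Service cost 311.
{Amber}: service cost 392
{Green}: service cost 417
Among all 4 size-1 choices, {Blue} is lowest.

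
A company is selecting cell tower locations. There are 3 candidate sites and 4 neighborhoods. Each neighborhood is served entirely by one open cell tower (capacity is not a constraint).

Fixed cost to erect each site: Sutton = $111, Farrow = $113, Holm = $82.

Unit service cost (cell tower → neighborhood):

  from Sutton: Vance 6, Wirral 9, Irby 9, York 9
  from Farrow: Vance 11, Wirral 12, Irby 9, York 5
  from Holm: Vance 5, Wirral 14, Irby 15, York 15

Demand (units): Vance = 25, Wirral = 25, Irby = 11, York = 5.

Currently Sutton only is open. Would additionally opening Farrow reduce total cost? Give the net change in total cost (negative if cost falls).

Current service cost with {Sutton}: 519.
Adding Farrow: each neighborhood re-picks its cheapest; new service cost 499, saving 20.
Extra fixed cost: 113. Net change = 113 − 20 = 93.
(Totals: 630 → 723.)

No — net change +93 (cost rises by 93).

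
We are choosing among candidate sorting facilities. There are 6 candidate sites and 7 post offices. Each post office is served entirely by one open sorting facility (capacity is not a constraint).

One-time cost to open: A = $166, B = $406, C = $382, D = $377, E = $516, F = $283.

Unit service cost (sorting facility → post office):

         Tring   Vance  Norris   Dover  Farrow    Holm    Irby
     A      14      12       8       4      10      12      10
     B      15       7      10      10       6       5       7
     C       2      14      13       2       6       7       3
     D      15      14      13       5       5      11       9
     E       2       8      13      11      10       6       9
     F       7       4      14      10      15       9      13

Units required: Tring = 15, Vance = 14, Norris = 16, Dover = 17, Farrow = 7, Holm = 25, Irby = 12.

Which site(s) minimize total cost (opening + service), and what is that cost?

For any fixed open set, each post office goes to its cheapest open site; total = fixed + service.
{C}: Tring→C 2·15=30, Vance→C 14·14=196, Norris→C 13·16=208, Dover→C 2·17=34, Farrow→C 6·7=42, Holm→C 7·25=175, Irby→C 3·12=36. Service 721; fixed 382; total 1103.
{A, C}: service 613 + fixed 548 = 1161
{A, F}: service 772 + fixed 449 = 1221
{A, B, C, D, E, F}: service 444 + fixed 2130 = 2574
No other subset beats 1103.

Open C only; minimum total cost 1103.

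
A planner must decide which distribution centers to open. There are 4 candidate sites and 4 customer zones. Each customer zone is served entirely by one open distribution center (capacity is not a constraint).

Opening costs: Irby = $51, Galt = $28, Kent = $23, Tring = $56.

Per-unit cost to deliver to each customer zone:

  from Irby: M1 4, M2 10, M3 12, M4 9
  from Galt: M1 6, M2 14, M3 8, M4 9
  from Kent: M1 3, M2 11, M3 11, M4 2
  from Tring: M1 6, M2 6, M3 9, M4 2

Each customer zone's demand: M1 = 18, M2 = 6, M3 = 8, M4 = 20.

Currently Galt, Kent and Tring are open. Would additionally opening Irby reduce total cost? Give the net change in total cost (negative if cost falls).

No — net change +51 (cost rises by 51).

Current service cost with {Galt, Kent, Tring}: 194.
Adding Irby: each customer zone re-picks its cheapest; new service cost 194, saving 0.
Extra fixed cost: 51. Net change = 51 − 0 = 51.
(Totals: 301 → 352.)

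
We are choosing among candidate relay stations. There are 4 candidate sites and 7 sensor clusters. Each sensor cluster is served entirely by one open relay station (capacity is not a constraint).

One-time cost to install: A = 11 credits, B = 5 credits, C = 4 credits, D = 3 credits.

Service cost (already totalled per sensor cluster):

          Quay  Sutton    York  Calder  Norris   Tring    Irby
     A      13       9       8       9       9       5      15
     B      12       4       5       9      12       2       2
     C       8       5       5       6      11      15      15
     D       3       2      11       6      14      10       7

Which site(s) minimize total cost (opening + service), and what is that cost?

For any fixed open set, each sensor cluster goes to its cheapest open site; total = fixed + service.
{B, D}: Quay→D 3, Sutton→D 2, York→B 5, Calder→D 6, Norris→B 12, Tring→B 2, Irby→B 2. Service 32; fixed 8; total 40.
{B, C, D}: service 31 + fixed 12 = 43
{B, C}: Quay→C 8, Sutton→B 4, York→B 5, Calder→C 6, Norris→C 11, Tring→B 2, Irby→B 2. Service 38; fixed 9; total 47.
{A, B, C, D}: Quay→D 3, Sutton→D 2, York→B 5, Calder→C 6, Norris→A 9, Tring→B 2, Irby→B 2. Service 29; fixed 23; total 52.
(All 15 nonempty subsets were checked; B and D is lowest.)

Open B and D; minimum total cost 40.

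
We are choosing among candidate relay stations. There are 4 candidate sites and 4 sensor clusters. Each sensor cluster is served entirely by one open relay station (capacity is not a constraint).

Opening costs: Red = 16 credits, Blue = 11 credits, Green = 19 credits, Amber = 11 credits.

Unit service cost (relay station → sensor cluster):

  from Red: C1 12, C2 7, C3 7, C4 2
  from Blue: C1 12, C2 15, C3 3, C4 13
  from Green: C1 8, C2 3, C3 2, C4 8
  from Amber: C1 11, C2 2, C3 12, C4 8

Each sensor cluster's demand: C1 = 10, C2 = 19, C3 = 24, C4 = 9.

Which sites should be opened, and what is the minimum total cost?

For any fixed open set, each sensor cluster goes to its cheapest open site; total = fixed + service.
{Red, Green, Amber}: C1→Green 8·10=80, C2→Amber 2·19=38, C3→Green 2·24=48, C4→Red 2·9=18. Service 184; fixed 46; total 230.
{Red, Green}: service 203 + fixed 35 = 238
{Red, Blue, Green, Amber}: service 184 + fixed 57 = 241
{Blue}: C1→Blue 12·10=120, C2→Blue 15·19=285, C3→Blue 3·24=72, C4→Blue 13·9=117. Service 594; fixed 11; total 605.
No other subset beats 230.

Open Red, Green and Amber; minimum total cost 230.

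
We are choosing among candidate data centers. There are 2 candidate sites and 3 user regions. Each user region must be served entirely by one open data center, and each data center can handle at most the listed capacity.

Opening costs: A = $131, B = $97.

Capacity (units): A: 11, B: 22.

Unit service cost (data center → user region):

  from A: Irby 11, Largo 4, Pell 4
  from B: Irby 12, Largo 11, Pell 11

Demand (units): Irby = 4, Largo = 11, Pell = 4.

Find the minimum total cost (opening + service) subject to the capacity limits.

Open {B}: Irby→B 12·4=48, Largo→B 11·11=121, Pell→B 11·4=44.
Loads: B carries 19/22. Service 213; fixed 97; total 310.
Next best feasible plan costs 364.

Minimum total cost: 310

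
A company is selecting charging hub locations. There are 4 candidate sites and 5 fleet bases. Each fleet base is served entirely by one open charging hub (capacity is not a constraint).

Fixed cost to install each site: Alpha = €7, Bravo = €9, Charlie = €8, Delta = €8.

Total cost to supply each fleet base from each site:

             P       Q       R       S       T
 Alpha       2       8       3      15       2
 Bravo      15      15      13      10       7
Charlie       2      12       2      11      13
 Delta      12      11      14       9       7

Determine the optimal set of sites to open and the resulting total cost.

For any fixed open set, each fleet base goes to its cheapest open site; total = fixed + service.
{Alpha}: P→Alpha 2, Q→Alpha 8, R→Alpha 3, S→Alpha 15, T→Alpha 2. Service 30; fixed 7; total 37.
{Alpha, Delta}: P→Alpha 2, Q→Alpha 8, R→Alpha 3, S→Delta 9, T→Alpha 2. Service 24; fixed 15; total 39.
{Alpha, Charlie}: service 25 + fixed 15 = 40
{Alpha, Bravo, Charlie, Delta}: service 23 + fixed 32 = 55
No other subset beats 37.

Open Alpha only; minimum total cost 37.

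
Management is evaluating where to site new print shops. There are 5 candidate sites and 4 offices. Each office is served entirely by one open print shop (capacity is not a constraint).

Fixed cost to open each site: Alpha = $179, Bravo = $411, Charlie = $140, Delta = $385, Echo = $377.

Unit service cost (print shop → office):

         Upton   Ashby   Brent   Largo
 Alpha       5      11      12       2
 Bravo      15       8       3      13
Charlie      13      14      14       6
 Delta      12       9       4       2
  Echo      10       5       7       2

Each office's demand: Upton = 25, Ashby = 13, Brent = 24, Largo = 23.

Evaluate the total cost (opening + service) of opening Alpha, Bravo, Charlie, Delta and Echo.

Each office is assigned to its cheapest site among the open ones.
{Alpha, Bravo, Charlie, Delta, Echo}: Upton→Alpha 5·25=125, Ashby→Echo 5·13=65, Brent→Bravo 3·24=72, Largo→Alpha 2·23=46. Service 308; fixed 1492; total 1800.

Total cost: 1800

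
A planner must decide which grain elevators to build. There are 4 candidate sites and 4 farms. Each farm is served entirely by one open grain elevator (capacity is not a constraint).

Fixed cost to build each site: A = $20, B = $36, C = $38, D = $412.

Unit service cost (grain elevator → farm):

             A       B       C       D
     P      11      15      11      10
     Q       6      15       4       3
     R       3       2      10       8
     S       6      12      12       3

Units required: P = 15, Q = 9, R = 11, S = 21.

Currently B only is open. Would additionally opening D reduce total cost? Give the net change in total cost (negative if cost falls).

No — net change +40 (cost rises by 40).

Current service cost with {B}: 634.
Adding D: each farm re-picks its cheapest; new service cost 262, saving 372.
Extra fixed cost: 412. Net change = 412 − 372 = 40.
(Totals: 670 → 710.)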